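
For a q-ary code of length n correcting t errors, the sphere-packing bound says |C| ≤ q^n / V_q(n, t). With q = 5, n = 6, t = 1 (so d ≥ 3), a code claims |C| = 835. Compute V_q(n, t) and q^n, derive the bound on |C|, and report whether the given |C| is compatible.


V_q(n, t) = 25, q^n = 15625, Hamming bound = 625, |C| = 835 > bound (violated).

Step 1: Compute V_q(n, t) = Σ_{j=0}^1 C(n, j) (q−1)^j.
  j = 0: C(6,0)·(4)^0 = 1·1 = 1.
  j = 1: C(6,1)·(4)^1 = 6·4 = 24.
  V_q(n, t) = 1 + 24 = 25.
Step 2: q^n = 5^6 = 15625.
Step 3: Hamming bound ⌊q^n / V_q(n,t)⌋ = ⌊15625/25⌋ = 625.
Step 4: Compare |C| = 835 to 625: violated.
The claimed |C| lies above the Hamming bound, so no 5-ary code of length 6 with d ≥ 3 can have 835 codewords.


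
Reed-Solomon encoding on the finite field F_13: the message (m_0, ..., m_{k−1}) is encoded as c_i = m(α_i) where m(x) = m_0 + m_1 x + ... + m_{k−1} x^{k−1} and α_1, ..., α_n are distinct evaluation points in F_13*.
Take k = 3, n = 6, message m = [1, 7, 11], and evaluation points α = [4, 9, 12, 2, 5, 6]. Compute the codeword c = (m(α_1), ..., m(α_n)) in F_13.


c = [10, 6, 5, 7, 12, 10]

Message polynomial: m(x) = 1 + 7·x + 11·x^2 (mod 13).
For each evaluation point α_i, compute m(α_i) mod 13:
  α_1 = 4: Horner steps 11 → 12 → 10, so m(4) = 10.
  α_2 = 9: Horner steps 11 → 2 → 6, so m(9) = 6.
  α_3 = 12: Horner steps 11 → 9 → 5, so m(12) = 5.
  α_4 = 2: Horner steps 11 → 3 → 7, so m(2) = 7.
  α_5 = 5: Horner steps 11 → 10 → 12, so m(5) = 12.
  α_6 = 6: Horner steps 11 → 8 → 10, so m(6) = 10.
Codeword c = [10, 6, 5, 7, 12, 10] ∈ F_13^6.


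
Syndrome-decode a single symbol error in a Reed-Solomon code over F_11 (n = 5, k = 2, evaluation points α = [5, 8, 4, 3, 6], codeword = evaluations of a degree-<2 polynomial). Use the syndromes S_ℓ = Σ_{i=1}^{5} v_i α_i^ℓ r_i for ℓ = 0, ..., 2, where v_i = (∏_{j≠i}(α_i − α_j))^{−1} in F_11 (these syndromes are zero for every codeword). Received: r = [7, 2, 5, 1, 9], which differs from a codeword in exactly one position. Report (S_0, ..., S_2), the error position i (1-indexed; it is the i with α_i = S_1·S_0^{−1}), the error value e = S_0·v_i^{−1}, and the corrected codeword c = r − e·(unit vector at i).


S = (8, 2, 6), error at position 4, error magnitude e = 9, c = [7, 2, 5, 3, 9].

Step 1: column multipliers v_i = (∏_{j≠i}(α_i − α_j))^{−1} mod 11.
  i = 1 (α = 5): (5−8)(5−4)(5−3)(5−6) = (−3)·1·2·(−1) = 6 ≡ 6, so v_1 = 6^{−1} = 2 (mod 11).
  i = 2 (α = 8): (8−5)(8−4)(8−3)(8−6) = 3·4·5·2 = 120 ≡ 10, so v_2 = 10^{−1} = 10 (mod 11).
  i = 3 (α = 4): (4−5)(4−8)(4−3)(4−6) = (−1)·(−4)·1·(−2) = −8 ≡ 3, so v_3 = 3^{−1} = 4 (mod 11).
  i = 4 (α = 3): (3−5)(3−8)(3−4)(3−6) = (−2)·(−5)·(−1)·(−3) = 30 ≡ 8, so v_4 = 8^{−1} = 7 (mod 11).
  i = 5 (α = 6): (6−5)(6−8)(6−4)(6−3) = 1·(−2)·2·3 = −12 ≡ 10, so v_5 = 10^{−1} = 10 (mod 11).
  v = [2, 10, 4, 7, 10].
Step 2: syndromes of r = [7, 2, 5, 1, 9] (all sums mod 11).
  S_0 = Σ v_i r_i = 2·7 + 10·2 + 4·5 + 7·1 + 10·9 = 151 ≡ 8.
  S_1 = Σ v_i α_i r_i = 2·5·7 + 10·8·2 + 4·4·5 + 7·3·1 + 10·6·9 = 871 ≡ 2.
  α_i^2 mod 11 = [3, 9, 5, 9, 3].
  S_2 = Σ v_i α_i^2 r_i = 2·3·7 + 10·9·2 + 4·5·5 + 7·9·1 + 10·3·9 = 655 ≡ 6.
  S = (8, 2, 6) ≠ 0, so r is not a codeword (an error is present).
Step 3: locate the error. For a single error e at position i, S_ℓ = v_i·e·α_i^ℓ, so α_err = S_1/S_0.
  S_0^{−1} = 8^{−1} = 7 (mod 11), so α_err = 2·7 = 14 ≡ 3 = α_4. Error position i = 4.
  Consistency check: S_2/S_1 = 6·6 = 36 ≡ 3 = α_err ✓ (single-error assumption holds).
Step 4: error magnitude e = S_0/v_4 = S_0·∏_{j≠4}(α_4 − α_j) = 8·8 = 64 ≡ 9 (mod 11).
Step 5: correct position 4: c_4 = r_4 − e = 1 − 9 ≡ 3 (mod 11). Hence c = [7, 2, 5, 3, 9].
  Check: interpolating c through the α_i gives m(x) = 8 + 2·x (degree < 2) with m(α_i) = c_i for every i, so c is indeed a codeword.


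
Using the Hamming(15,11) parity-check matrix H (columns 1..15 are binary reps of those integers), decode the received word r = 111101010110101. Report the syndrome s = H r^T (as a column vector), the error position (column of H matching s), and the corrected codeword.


s = (1, 0, 0, 1)^T, error position = 9, corrected codeword c = 111101011110101

Compute s = H r^T mod 2 one row at a time:
  s_1 = 1 + 0 + 1 + 1 + 0 + 1 + 0 + 1 = 5 ≡ 1 (mod 2).
  s_2 = 1 + 0 + 1 + 0 + 0 + 1 + 0 + 1 = 4 ≡ 0 (mod 2).
  s_3 = 1 + 1 + 1 + 0 + 1 + 1 + 0 + 1 = 6 ≡ 0 (mod 2).
  s_4 = 1 + 1 + 0 + 0 + 0 + 1 + 1 + 1 = 5 ≡ 1 (mod 2).
s = (1, 0, 0, 1)^T — this equals column 9 of H (binary 1001), so error is at position 9.
Correct: flip bit 9 of r = 111101010110101 to get c = 111101011110101.


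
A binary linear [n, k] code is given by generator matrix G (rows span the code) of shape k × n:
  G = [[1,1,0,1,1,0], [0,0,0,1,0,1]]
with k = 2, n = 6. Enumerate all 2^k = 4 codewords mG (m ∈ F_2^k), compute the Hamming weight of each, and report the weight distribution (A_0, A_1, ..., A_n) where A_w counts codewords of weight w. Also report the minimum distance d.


Weight distribution: A_0 = 1, A_2 = 1, A_4 = 2. Minimum distance d = 2.

Enumerate all 2^2 = 4 messages m ∈ F_2^2.
For each, compute codeword c = mG in F_2^6, then tally its weight.
  m = 00 → c = 000000, weight = 0.
  m = 10 → c = 110110, weight = 4.
  m = 01 → c = 000101, weight = 2.
  m = 11 → c = 110011, weight = 4.
Tally weights:
  weight 0: 1 codewords.
  weight 2: 1 codewords.
  weight 4: 2 codewords.
Minimum distance d = smallest w > 0 with A_w > 0 = 2.
Sanity: Σ A_w = 4 = 2^2 = 4 ✓.


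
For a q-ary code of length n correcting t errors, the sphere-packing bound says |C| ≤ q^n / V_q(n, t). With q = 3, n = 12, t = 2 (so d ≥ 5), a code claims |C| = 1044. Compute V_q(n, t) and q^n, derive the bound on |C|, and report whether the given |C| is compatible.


V_q(n, t) = 289, q^n = 531441, Hamming bound = 1838, |C| = 1044 ≤ bound (satisfied).

Step 1: Compute V_q(n, t) = Σ_{j=0}^2 C(n, j) (q−1)^j.
  j = 0: C(12,0)·(2)^0 = 1·1 = 1.
  j = 1: C(12,1)·(2)^1 = 12·2 = 24.
  j = 2: C(12,2)·(2)^2 = 66·4 = 264.
  V_q(n, t) = 1 + 24 + 264 = 289.
Step 2: q^n = 3^12 = 531441.
Step 3: Hamming bound ⌊q^n / V_q(n,t)⌋ = ⌊531441/289⌋ = 1838.
Step 4: Compare |C| = 1044 to 1838: satisfied.
The claimed |C| lies below the Hamming bound.


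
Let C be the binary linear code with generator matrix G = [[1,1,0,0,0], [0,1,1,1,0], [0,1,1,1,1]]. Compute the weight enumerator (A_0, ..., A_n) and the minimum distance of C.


Weight distribution: A_0 = 1, A_1 = 1, A_2 = 1, A_3 = 3, A_4 = 2. Minimum distance d = 1.

Enumerate all 2^3 = 8 messages m ∈ F_2^3.
For each, compute codeword c = mG in F_2^5, then tally its weight.
  m = 000 → c = 00000, weight = 0.
  m = 100 → c = 11000, weight = 2.
  m = 010 → c = 01110, weight = 3.
  m = 110 → c = 10110, weight = 3.
  m = 001 → c = 01111, weight = 4.
  m = 101 → c = 10111, weight = 4.
  m = 011 → c = 00001, weight = 1.
  m = 111 → c = 11001, weight = 3.
Tally weights:
  weight 0: 1 codewords.
  weight 1: 1 codewords.
  weight 2: 1 codewords.
  weight 3: 3 codewords.
  weight 4: 2 codewords.
Minimum distance d = smallest w > 0 with A_w > 0 = 1.
Sanity: Σ A_w = 8 = 2^3 = 8 ✓.


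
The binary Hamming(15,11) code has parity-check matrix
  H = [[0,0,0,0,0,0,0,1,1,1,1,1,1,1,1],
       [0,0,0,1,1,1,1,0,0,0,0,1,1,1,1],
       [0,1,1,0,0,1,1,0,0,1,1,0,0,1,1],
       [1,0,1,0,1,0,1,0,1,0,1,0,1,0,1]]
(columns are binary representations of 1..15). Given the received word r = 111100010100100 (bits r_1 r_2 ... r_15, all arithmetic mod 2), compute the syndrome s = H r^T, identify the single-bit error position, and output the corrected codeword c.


s = (1, 0, 1, 1)^T, error position = 11, corrected codeword c = 111100010110100

Compute s = H r^T mod 2 one row at a time:
  s_1 = 1 + 0 + 1 + 0 + 0 + 1 + 0 + 0 = 3 ≡ 1 (mod 2).
  s_2 = 1 + 0 + 0 + 0 + 0 + 1 + 0 + 0 = 2 ≡ 0 (mod 2).
  s_3 = 1 + 1 + 0 + 0 + 1 + 0 + 0 + 0 = 3 ≡ 1 (mod 2).
  s_4 = 1 + 1 + 0 + 0 + 0 + 0 + 1 + 0 = 3 ≡ 1 (mod 2).
s = (1, 0, 1, 1)^T — this equals column 11 of H (binary 1011), so error is at position 11.
Correct: flip bit 11 of r = 111100010100100 to get c = 111100010110100.


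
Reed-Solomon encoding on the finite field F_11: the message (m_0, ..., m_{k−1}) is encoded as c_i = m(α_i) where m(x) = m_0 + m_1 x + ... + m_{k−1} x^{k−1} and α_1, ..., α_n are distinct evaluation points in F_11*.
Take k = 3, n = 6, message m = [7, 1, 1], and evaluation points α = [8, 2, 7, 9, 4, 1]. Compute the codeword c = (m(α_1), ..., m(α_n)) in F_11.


c = [2, 2, 8, 9, 5, 9]

Message polynomial: m(x) = 7 + 1·x + 1·x^2 (mod 11).
For each evaluation point α_i, compute m(α_i) mod 11:
  α_1 = 8: Horner steps 1 → 9 → 2, so m(8) = 2.
  α_2 = 2: Horner steps 1 → 3 → 2, so m(2) = 2.
  α_3 = 7: Horner steps 1 → 8 → 8, so m(7) = 8.
  α_4 = 9: Horner steps 1 → 10 → 9, so m(9) = 9.
  α_5 = 4: Horner steps 1 → 5 → 5, so m(4) = 5.
  α_6 = 1: Horner steps 1 → 2 → 9, so m(1) = 9.
Codeword c = [2, 2, 8, 9, 5, 9] ∈ F_11^6.


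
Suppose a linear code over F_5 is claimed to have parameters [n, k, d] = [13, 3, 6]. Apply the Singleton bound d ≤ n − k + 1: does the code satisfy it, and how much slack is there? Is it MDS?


Singleton RHS = n − k + 1 = 11, slack = 5, bound satisfied, not MDS.

Singleton bound: d ≤ n − k + 1.
Here n = 13, k = 3, so n − k + 1 = 11.
Given d = 6, check d ≤ 11: YES.
Slack = (n − k + 1) − d = 5.
The code is NOT MDS (slack = 5 > 0).
Description: the claimed parameters are [13, 3, 6]_5; such a code would be non-MDS.


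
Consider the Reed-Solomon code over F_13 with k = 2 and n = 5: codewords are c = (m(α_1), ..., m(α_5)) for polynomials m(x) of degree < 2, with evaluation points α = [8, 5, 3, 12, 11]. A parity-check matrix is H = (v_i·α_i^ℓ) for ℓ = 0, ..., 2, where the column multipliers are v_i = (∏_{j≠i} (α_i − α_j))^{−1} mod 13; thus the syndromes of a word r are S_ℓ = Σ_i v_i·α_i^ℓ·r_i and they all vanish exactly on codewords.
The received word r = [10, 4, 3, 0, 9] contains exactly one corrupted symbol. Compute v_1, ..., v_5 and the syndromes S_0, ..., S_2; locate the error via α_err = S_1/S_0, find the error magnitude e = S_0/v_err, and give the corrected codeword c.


S = (4, 7, 9), error at position 2, error magnitude e = 6, c = [10, 11, 3, 0, 9].

Step 1: column multipliers v_i = (∏_{j≠i}(α_i − α_j))^{−1} mod 13.
  i = 1 (α = 8): (8−5)(8−3)(8−12)(8−11) = 3·5·(−4)·(−3) = 180 ≡ 11, so v_1 = 11^{−1} = 6 (mod 13).
  i = 2 (α = 5): (5−8)(5−3)(5−12)(5−11) = (−3)·2·(−7)·(−6) = −252 ≡ 8, so v_2 = 8^{−1} = 5 (mod 13).
  i = 3 (α = 3): (3−8)(3−5)(3−12)(3−11) = (−5)·(−2)·(−9)·(−8) = 720 ≡ 5, so v_3 = 5^{−1} = 8 (mod 13).
  i = 4 (α = 12): (12−8)(12−5)(12−3)(12−11) = 4·7·9·1 = 252 ≡ 5, so v_4 = 5^{−1} = 8 (mod 13).
  i = 5 (α = 11): (11−8)(11−5)(11−3)(11−12) = 3·6·8·(−1) = −144 ≡ 12, so v_5 = 12^{−1} = 12 (mod 13).
  v = [6, 5, 8, 8, 12].
Step 2: syndromes of r = [10, 4, 3, 0, 9] (all sums mod 13).
  S_0 = Σ v_i r_i = 6·10 + 5·4 + 8·3 + 8·0 + 12·9 = 212 ≡ 4.
  S_1 = Σ v_i α_i r_i = 6·8·10 + 5·5·4 + 8·3·3 + 8·12·0 + 12·11·9 = 1840 ≡ 7.
  α_i^2 mod 13 = [12, 12, 9, 1, 4].
  S_2 = Σ v_i α_i^2 r_i = 6·12·10 + 5·12·4 + 8·9·3 + 8·1·0 + 12·4·9 = 1608 ≡ 9.
  S = (4, 7, 9) ≠ 0, so r is not a codeword (an error is present).
Step 3: locate the error. For a single error e at position i, S_ℓ = v_i·e·α_i^ℓ, so α_err = S_1/S_0.
  S_0^{−1} = 4^{−1} = 10 (mod 13), so α_err = 7·10 = 70 ≡ 5 = α_2. Error position i = 2.
  Consistency check: S_2/S_1 = 9·2 = 18 ≡ 5 = α_err ✓ (single-error assumption holds).
Step 4: error magnitude e = S_0/v_2 = S_0·∏_{j≠2}(α_2 − α_j) = 4·8 = 32 ≡ 6 (mod 13).
Step 5: correct position 2: c_2 = r_2 − e = 4 − 6 ≡ 11 (mod 13). Hence c = [10, 11, 3, 0, 9].
  Check: interpolating c through the α_i gives m(x) = 4 + 4·x (degree < 2) with m(α_i) = c_i for every i, so c is indeed a codeword.


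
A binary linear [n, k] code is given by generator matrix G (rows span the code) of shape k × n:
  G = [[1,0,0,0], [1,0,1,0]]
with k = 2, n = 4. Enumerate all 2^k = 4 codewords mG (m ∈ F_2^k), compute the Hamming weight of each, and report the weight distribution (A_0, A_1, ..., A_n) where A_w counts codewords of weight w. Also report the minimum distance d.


Weight distribution: A_0 = 1, A_1 = 2, A_2 = 1. Minimum distance d = 1.

Enumerate all 2^2 = 4 messages m ∈ F_2^2.
For each, compute codeword c = mG in F_2^4, then tally its weight.
  m = 00 → c = 0000, weight = 0.
  m = 10 → c = 1000, weight = 1.
  m = 01 → c = 1010, weight = 2.
  m = 11 → c = 0010, weight = 1.
Tally weights:
  weight 0: 1 codewords.
  weight 1: 2 codewords.
  weight 2: 1 codewords.
Minimum distance d = smallest w > 0 with A_w > 0 = 1.
Sanity: Σ A_w = 4 = 2^2 = 4 ✓.


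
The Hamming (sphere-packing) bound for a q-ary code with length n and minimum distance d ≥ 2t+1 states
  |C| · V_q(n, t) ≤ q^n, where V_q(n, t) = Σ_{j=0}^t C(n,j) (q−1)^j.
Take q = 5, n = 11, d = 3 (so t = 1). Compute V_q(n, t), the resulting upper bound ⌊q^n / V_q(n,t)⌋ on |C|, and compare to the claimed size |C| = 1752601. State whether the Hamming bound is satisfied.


V_q(n, t) = 45, q^n = 48828125, Hamming bound = 1085069, |C| = 1752601 > bound (violated).

Step 1: Compute V_q(n, t) = Σ_{j=0}^1 C(n, j) (q−1)^j.
  j = 0: C(11,0)·(4)^0 = 1·1 = 1.
  j = 1: C(11,1)·(4)^1 = 11·4 = 44.
  V_q(n, t) = 1 + 44 = 45.
Step 2: q^n = 5^11 = 48828125.
Step 3: Hamming bound ⌊q^n / V_q(n,t)⌋ = ⌊48828125/45⌋ = 1085069.
Step 4: Compare |C| = 1752601 to 1085069: violated.
The claimed |C| lies above the Hamming bound, so no 5-ary code of length 11 with d ≥ 3 can have 1752601 codewords.


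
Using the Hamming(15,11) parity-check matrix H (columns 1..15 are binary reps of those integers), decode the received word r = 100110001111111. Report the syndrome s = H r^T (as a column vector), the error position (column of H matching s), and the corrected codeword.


s = (1, 0, 0, 0)^T, error position = 8, corrected codeword c = 100110011111111

Compute s = H r^T mod 2 one row at a time:
  s_1 = 0 + 1 + 1 + 1 + 1 + 1 + 1 + 1 = 7 ≡ 1 (mod 2).
  s_2 = 1 + 1 + 0 + 0 + 1 + 1 + 1 + 1 = 6 ≡ 0 (mod 2).
  s_3 = 0 + 0 + 0 + 0 + 1 + 1 + 1 + 1 = 4 ≡ 0 (mod 2).
  s_4 = 1 + 0 + 1 + 0 + 1 + 1 + 1 + 1 = 6 ≡ 0 (mod 2).
s = (1, 0, 0, 0)^T — this equals column 8 of H (binary 1000), so error is at position 8.
Correct: flip bit 8 of r = 100110001111111 to get c = 100110011111111.


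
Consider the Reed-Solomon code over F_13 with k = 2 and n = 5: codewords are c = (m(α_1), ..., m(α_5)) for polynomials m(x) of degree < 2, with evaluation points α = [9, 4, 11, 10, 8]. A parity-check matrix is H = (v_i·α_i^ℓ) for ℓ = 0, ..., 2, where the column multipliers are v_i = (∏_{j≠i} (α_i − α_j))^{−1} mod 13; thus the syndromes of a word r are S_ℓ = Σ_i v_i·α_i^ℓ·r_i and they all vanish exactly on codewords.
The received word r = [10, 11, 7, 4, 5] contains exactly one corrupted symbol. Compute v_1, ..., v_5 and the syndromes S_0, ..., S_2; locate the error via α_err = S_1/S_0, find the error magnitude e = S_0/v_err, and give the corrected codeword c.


S = (2, 7, 5), error at position 4, error magnitude e = 2, c = [10, 11, 7, 2, 5].

Step 1: column multipliers v_i = (∏_{j≠i}(α_i − α_j))^{−1} mod 13.
  i = 1 (α = 9): (9−4)(9−11)(9−10)(9−8) = 5·(−2)·(−1)·1 = 10 ≡ 10, so v_1 = 10^{−1} = 4 (mod 13).
  i = 2 (α = 4): (4−9)(4−11)(4−10)(4−8) = (−5)·(−7)·(−6)·(−4) = 840 ≡ 8, so v_2 = 8^{−1} = 5 (mod 13).
  i = 3 (α = 11): (11−9)(11−4)(11−10)(11−8) = 2·7·1·3 = 42 ≡ 3, so v_3 = 3^{−1} = 9 (mod 13).
  i = 4 (α = 10): (10−9)(10−4)(10−11)(10−8) = 1·6·(−1)·2 = −12 ≡ 1, so v_4 = 1^{−1} = 1 (mod 13).
  i = 5 (α = 8): (8−9)(8−4)(8−11)(8−10) = (−1)·4·(−3)·(−2) = −24 ≡ 2, so v_5 = 2^{−1} = 7 (mod 13).
  v = [4, 5, 9, 1, 7].
Step 2: syndromes of r = [10, 11, 7, 4, 5] (all sums mod 13).
  S_0 = Σ v_i r_i = 4·10 + 5·11 + 9·7 + 1·4 + 7·5 = 197 ≡ 2.
  S_1 = Σ v_i α_i r_i = 4·9·10 + 5·4·11 + 9·11·7 + 1·10·4 + 7·8·5 = 1593 ≡ 7.
  α_i^2 mod 13 = [3, 3, 4, 9, 12].
  S_2 = Σ v_i α_i^2 r_i = 4·3·10 + 5·3·11 + 9·4·7 + 1·9·4 + 7·12·5 = 993 ≡ 5.
  S = (2, 7, 5) ≠ 0, so r is not a codeword (an error is present).
Step 3: locate the error. For a single error e at position i, S_ℓ = v_i·e·α_i^ℓ, so α_err = S_1/S_0.
  S_0^{−1} = 2^{−1} = 7 (mod 13), so α_err = 7·7 = 49 ≡ 10 = α_4. Error position i = 4.
  Consistency check: S_2/S_1 = 5·2 = 10 ≡ 10 = α_err ✓ (single-error assumption holds).
Step 4: error magnitude e = S_0/v_4 = S_0·∏_{j≠4}(α_4 − α_j) = 2·1 = 2 ≡ 2 (mod 13).
Step 5: correct position 4: c_4 = r_4 − e = 4 − 2 ≡ 2 (mod 13). Hence c = [10, 11, 7, 2, 5].
  Check: interpolating c through the α_i gives m(x) = 4 + 5·x (degree < 2) with m(α_i) = c_i for every i, so c is indeed a codeword.


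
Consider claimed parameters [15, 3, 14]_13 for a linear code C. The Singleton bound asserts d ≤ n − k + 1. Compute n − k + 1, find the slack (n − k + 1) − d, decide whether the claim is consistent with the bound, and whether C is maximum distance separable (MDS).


Singleton RHS = n − k + 1 = 13, slack = -1, bound violated (no such code; not MDS).

Singleton bound: d ≤ n − k + 1.
Here n = 15, k = 3, so n − k + 1 = 13.
Given d = 14, check d ≤ 13: NO.
Slack = (n − k + 1) − d = -1.
The slack is negative: d = 14 exceeds n − k + 1 = 13 by 1, so the Singleton bound is violated and no linear [15, 3, 14]_13 code can exist. In particular it is not MDS (MDS requires d = n − k + 1 exactly).
Description: the claimed parameters are [15, 3, 14]_13; such a code would be impossible (violates the Singleton bound).


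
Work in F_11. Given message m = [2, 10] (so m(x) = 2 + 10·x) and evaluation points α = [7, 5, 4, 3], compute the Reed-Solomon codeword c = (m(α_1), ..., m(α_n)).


c = [6, 8, 9, 10]

Message polynomial: m(x) = 2 + 10·x (mod 11).
For each evaluation point α_i, compute m(α_i) mod 11:
  α_1 = 7: Horner steps 10 → 6, so m(7) = 6.
  α_2 = 5: Horner steps 10 → 8, so m(5) = 8.
  α_3 = 4: Horner steps 10 → 9, so m(4) = 9.
  α_4 = 3: Horner steps 10 → 10, so m(3) = 10.
Codeword c = [6, 8, 9, 10] ∈ F_11^4.


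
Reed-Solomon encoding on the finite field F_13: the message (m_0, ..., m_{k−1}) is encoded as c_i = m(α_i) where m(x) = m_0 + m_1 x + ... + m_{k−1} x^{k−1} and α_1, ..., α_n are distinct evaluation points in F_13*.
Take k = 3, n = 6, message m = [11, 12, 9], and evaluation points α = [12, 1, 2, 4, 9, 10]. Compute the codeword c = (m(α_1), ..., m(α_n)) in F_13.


c = [8, 6, 6, 8, 3, 4]

Message polynomial: m(x) = 11 + 12·x + 9·x^2 (mod 13).
For each evaluation point α_i, compute m(α_i) mod 13:
  α_1 = 12: Horner steps 9 → 3 → 8, so m(12) = 8.
  α_2 = 1: Horner steps 9 → 8 → 6, so m(1) = 6.
  α_3 = 2: Horner steps 9 → 4 → 6, so m(2) = 6.
  α_4 = 4: Horner steps 9 → 9 → 8, so m(4) = 8.
  α_5 = 9: Horner steps 9 → 2 → 3, so m(9) = 3.
  α_6 = 10: Horner steps 9 → 11 → 4, so m(10) = 4.
Codeword c = [8, 6, 6, 8, 3, 4] ∈ F_13^6.


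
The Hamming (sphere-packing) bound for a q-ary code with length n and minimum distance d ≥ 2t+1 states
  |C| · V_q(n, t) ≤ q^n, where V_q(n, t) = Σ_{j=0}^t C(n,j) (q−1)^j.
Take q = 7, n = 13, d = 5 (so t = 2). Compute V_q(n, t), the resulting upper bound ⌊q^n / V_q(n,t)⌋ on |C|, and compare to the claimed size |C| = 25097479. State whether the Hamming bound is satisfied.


V_q(n, t) = 2887, q^n = 96889010407, Hamming bound = 33560446, |C| = 25097479 ≤ bound (satisfied).

Step 1: Compute V_q(n, t) = Σ_{j=0}^2 C(n, j) (q−1)^j.
  j = 0: C(13,0)·(6)^0 = 1·1 = 1.
  j = 1: C(13,1)·(6)^1 = 13·6 = 78.
  j = 2: C(13,2)·(6)^2 = 78·36 = 2808.
  V_q(n, t) = 1 + 78 + 2808 = 2887.
Step 2: q^n = 7^13 = 96889010407.
Step 3: Hamming bound ⌊q^n / V_q(n,t)⌋ = ⌊96889010407/2887⌋ = 33560446.
Step 4: Compare |C| = 25097479 to 33560446: satisfied.
The claimed |C| lies below the Hamming bound.


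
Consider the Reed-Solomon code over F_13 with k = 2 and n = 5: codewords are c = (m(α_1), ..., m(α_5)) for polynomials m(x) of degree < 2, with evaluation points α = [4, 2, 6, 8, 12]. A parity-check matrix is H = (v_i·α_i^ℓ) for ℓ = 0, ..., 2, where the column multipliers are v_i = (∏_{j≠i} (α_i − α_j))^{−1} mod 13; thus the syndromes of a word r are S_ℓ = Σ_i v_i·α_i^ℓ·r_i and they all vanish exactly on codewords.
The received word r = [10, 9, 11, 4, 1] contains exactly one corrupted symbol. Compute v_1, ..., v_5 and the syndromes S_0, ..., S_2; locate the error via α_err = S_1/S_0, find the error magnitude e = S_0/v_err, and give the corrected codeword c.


S = (6, 9, 7), error at position 4, error magnitude e = 5, c = [10, 9, 11, 12, 1].

Step 1: column multipliers v_i = (∏_{j≠i}(α_i − α_j))^{−1} mod 13.
  i = 1 (α = 4): (4−2)(4−6)(4−8)(4−12) = 2·(−2)·(−4)·(−8) = −128 ≡ 2, so v_1 = 2^{−1} = 7 (mod 13).
  i = 2 (α = 2): (2−4)(2−6)(2−8)(2−12) = (−2)·(−4)·(−6)·(−10) = 480 ≡ 12, so v_2 = 12^{−1} = 12 (mod 13).
  i = 3 (α = 6): (6−4)(6−2)(6−8)(6−12) = 2·4·(−2)·(−6) = 96 ≡ 5, so v_3 = 5^{−1} = 8 (mod 13).
  i = 4 (α = 8): (8−4)(8−2)(8−6)(8−12) = 4·6·2·(−4) = −192 ≡ 3, so v_4 = 3^{−1} = 9 (mod 13).
  i = 5 (α = 12): (12−4)(12−2)(12−6)(12−8) = 8·10·6·4 = 1920 ≡ 9, so v_5 = 9^{−1} = 3 (mod 13).
  v = [7, 12, 8, 9, 3].
Step 2: syndromes of r = [10, 9, 11, 4, 1] (all sums mod 13).
  S_0 = Σ v_i r_i = 7·10 + 12·9 + 8·11 + 9·4 + 3·1 = 305 ≡ 6.
  S_1 = Σ v_i α_i r_i = 7·4·10 + 12·2·9 + 8·6·11 + 9·8·4 + 3·12·1 = 1348 ≡ 9.
  α_i^2 mod 13 = [3, 4, 10, 12, 1].
  S_2 = Σ v_i α_i^2 r_i = 7·3·10 + 12·4·9 + 8·10·11 + 9·12·4 + 3·1·1 = 1957 ≡ 7.
  S = (6, 9, 7) ≠ 0, so r is not a codeword (an error is present).
Step 3: locate the error. For a single error e at position i, S_ℓ = v_i·e·α_i^ℓ, so α_err = S_1/S_0.
  S_0^{−1} = 6^{−1} = 11 (mod 13), so α_err = 9·11 = 99 ≡ 8 = α_4. Error position i = 4.
  Consistency check: S_2/S_1 = 7·3 = 21 ≡ 8 = α_err ✓ (single-error assumption holds).
Step 4: error magnitude e = S_0/v_4 = S_0·∏_{j≠4}(α_4 − α_j) = 6·3 = 18 ≡ 5 (mod 13).
Step 5: correct position 4: c_4 = r_4 − e = 4 − 5 ≡ 12 (mod 13). Hence c = [10, 9, 11, 12, 1].
  Check: interpolating c through the α_i gives m(x) = 8 + 7·x (degree < 2) with m(α_i) = c_i for every i, so c is indeed a codeword.


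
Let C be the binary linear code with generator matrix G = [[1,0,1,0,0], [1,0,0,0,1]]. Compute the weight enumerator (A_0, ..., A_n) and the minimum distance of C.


Weight distribution: A_0 = 1, A_2 = 3. Minimum distance d = 2.

Enumerate all 2^2 = 4 messages m ∈ F_2^2.
For each, compute codeword c = mG in F_2^5, then tally its weight.
  m = 00 → c = 00000, weight = 0.
  m = 10 → c = 10100, weight = 2.
  m = 01 → c = 10001, weight = 2.
  m = 11 → c = 00101, weight = 2.
Tally weights:
  weight 0: 1 codewords.
  weight 2: 3 codewords.
Minimum distance d = smallest w > 0 with A_w > 0 = 2.
Sanity: Σ A_w = 4 = 2^2 = 4 ✓.


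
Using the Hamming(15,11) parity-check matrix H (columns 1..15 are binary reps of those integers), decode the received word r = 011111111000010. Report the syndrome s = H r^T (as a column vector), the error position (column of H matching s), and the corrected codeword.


s = (1, 1, 1, 0)^T, error position = 14, corrected codeword c = 011111111000000

Compute s = H r^T mod 2 one row at a time:
  s_1 = 1 + 1 + 0 + 0 + 0 + 0 + 1 + 0 = 3 ≡ 1 (mod 2).
  s_2 = 1 + 1 + 1 + 1 + 0 + 0 + 1 + 0 = 5 ≡ 1 (mod 2).
  s_3 = 1 + 1 + 1 + 1 + 0 + 0 + 1 + 0 = 5 ≡ 1 (mod 2).
  s_4 = 0 + 1 + 1 + 1 + 1 + 0 + 0 + 0 = 4 ≡ 0 (mod 2).
s = (1, 1, 1, 0)^T — this equals column 14 of H (binary 1110), so error is at position 14.
Correct: flip bit 14 of r = 011111111000010 to get c = 011111111000000.


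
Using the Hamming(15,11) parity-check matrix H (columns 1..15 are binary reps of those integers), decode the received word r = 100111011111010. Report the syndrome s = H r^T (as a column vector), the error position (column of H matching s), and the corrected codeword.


s = (0, 1, 0, 0)^T, error position = 4, corrected codeword c = 100011011111010

Compute s = H r^T mod 2 one row at a time:
  s_1 = 1 + 1 + 1 + 1 + 1 + 0 + 1 + 0 = 6 ≡ 0 (mod 2).
  s_2 = 1 + 1 + 1 + 0 + 1 + 0 + 1 + 0 = 5 ≡ 1 (mod 2).
  s_3 = 0 + 0 + 1 + 0 + 1 + 1 + 1 + 0 = 4 ≡ 0 (mod 2).
  s_4 = 1 + 0 + 1 + 0 + 1 + 1 + 0 + 0 = 4 ≡ 0 (mod 2).
s = (0, 1, 0, 0)^T — this equals column 4 of H (binary 0100), so error is at position 4.
Correct: flip bit 4 of r = 100111011111010 to get c = 100011011111010.


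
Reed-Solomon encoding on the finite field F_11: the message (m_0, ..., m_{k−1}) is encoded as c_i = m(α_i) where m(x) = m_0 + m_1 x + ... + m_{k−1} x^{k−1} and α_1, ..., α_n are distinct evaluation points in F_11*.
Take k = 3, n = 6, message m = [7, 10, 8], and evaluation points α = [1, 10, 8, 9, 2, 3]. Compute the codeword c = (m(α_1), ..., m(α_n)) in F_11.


c = [3, 5, 5, 8, 4, 10]

Message polynomial: m(x) = 7 + 10·x + 8·x^2 (mod 11).
For each evaluation point α_i, compute m(α_i) mod 11:
  α_1 = 1: Horner steps 8 → 7 → 3, so m(1) = 3.
  α_2 = 10: Horner steps 8 → 2 → 5, so m(10) = 5.
  α_3 = 8: Horner steps 8 → 8 → 5, so m(8) = 5.
  α_4 = 9: Horner steps 8 → 5 → 8, so m(9) = 8.
  α_5 = 2: Horner steps 8 → 4 → 4, so m(2) = 4.
  α_6 = 3: Horner steps 8 → 1 → 10, so m(3) = 10.
Codeword c = [3, 5, 5, 8, 4, 10] ∈ F_11^6.


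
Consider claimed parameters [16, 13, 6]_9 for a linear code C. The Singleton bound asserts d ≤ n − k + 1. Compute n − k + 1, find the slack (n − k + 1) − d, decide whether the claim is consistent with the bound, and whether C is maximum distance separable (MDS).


Singleton RHS = n − k + 1 = 4, slack = -2, bound violated (no such code; not MDS).

Singleton bound: d ≤ n − k + 1.
Here n = 16, k = 13, so n − k + 1 = 4.
Given d = 6, check d ≤ 4: NO.
Slack = (n − k + 1) − d = -2.
The slack is negative: d = 6 exceeds n − k + 1 = 4 by 2, so the Singleton bound is violated and no linear [16, 13, 6]_9 code can exist. In particular it is not MDS (MDS requires d = n − k + 1 exactly).
Description: the claimed parameters are [16, 13, 6]_9; such a code would be impossible (violates the Singleton bound).


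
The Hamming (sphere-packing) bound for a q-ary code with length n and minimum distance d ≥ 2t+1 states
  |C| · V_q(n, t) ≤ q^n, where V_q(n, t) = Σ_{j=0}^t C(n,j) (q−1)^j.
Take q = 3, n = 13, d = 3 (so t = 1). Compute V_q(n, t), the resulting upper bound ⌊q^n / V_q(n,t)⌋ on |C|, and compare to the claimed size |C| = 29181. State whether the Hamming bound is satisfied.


V_q(n, t) = 27, q^n = 1594323, Hamming bound = 59049, |C| = 29181 ≤ bound (satisfied).

Step 1: Compute V_q(n, t) = Σ_{j=0}^1 C(n, j) (q−1)^j.
  j = 0: C(13,0)·(2)^0 = 1·1 = 1.
  j = 1: C(13,1)·(2)^1 = 13·2 = 26.
  V_q(n, t) = 1 + 26 = 27.
Step 2: q^n = 3^13 = 1594323.
Step 3: Hamming bound ⌊q^n / V_q(n,t)⌋ = ⌊1594323/27⌋ = 59049.
Step 4: Compare |C| = 29181 to 59049: satisfied.
The claimed |C| lies below the Hamming bound.


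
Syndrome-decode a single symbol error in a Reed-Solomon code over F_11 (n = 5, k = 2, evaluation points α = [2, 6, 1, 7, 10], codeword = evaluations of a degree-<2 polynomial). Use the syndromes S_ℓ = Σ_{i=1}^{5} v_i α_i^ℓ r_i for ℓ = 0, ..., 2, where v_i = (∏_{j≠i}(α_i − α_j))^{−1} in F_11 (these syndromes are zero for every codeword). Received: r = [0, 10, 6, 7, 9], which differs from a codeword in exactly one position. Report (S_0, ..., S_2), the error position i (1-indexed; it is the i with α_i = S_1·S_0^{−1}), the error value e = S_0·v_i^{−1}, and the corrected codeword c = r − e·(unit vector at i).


S = (6, 6, 6), error at position 3, error magnitude e = 3, c = [0, 10, 3, 7, 9].

Step 1: column multipliers v_i = (∏_{j≠i}(α_i − α_j))^{−1} mod 11.
  i = 1 (α = 2): (2−6)(2−1)(2−7)(2−10) = (−4)·1·(−5)·(−8) = −160 ≡ 5, so v_1 = 5^{−1} = 9 (mod 11).
  i = 2 (α = 6): (6−2)(6−1)(6−7)(6−10) = 4·5·(−1)·(−4) = 80 ≡ 3, so v_2 = 3^{−1} = 4 (mod 11).
  i = 3 (α = 1): (1−2)(1−6)(1−7)(1−10) = (−1)·(−5)·(−6)·(−9) = 270 ≡ 6, so v_3 = 6^{−1} = 2 (mod 11).
  i = 4 (α = 7): (7−2)(7−6)(7−1)(7−10) = 5·1·6·(−3) = −90 ≡ 9, so v_4 = 9^{−1} = 5 (mod 11).
  i = 5 (α = 10): (10−2)(10−6)(10−1)(10−7) = 8·4·9·3 = 864 ≡ 6, so v_5 = 6^{−1} = 2 (mod 11).
  v = [9, 4, 2, 5, 2].
Step 2: syndromes of r = [0, 10, 6, 7, 9] (all sums mod 11).
  S_0 = Σ v_i r_i = 9·0 + 4·10 + 2·6 + 5·7 + 2·9 = 105 ≡ 6.
  S_1 = Σ v_i α_i r_i = 9·2·0 + 4·6·10 + 2·1·6 + 5·7·7 + 2·10·9 = 677 ≡ 6.
  α_i^2 mod 11 = [4, 3, 1, 5, 1].
  S_2 = Σ v_i α_i^2 r_i = 9·4·0 + 4·3·10 + 2·1·6 + 5·5·7 + 2·1·9 = 325 ≡ 6.
  S = (6, 6, 6) ≠ 0, so r is not a codeword (an error is present).
Step 3: locate the error. For a single error e at position i, S_ℓ = v_i·e·α_i^ℓ, so α_err = S_1/S_0.
  S_0^{−1} = 6^{−1} = 2 (mod 11), so α_err = 6·2 = 12 ≡ 1 = α_3. Error position i = 3.
  Consistency check: S_2/S_1 = 6·2 = 12 ≡ 1 = α_err ✓ (single-error assumption holds).
Step 4: error magnitude e = S_0/v_3 = S_0·∏_{j≠3}(α_3 − α_j) = 6·6 = 36 ≡ 3 (mod 11).
Step 5: correct position 3: c_3 = r_3 − e = 6 − 3 ≡ 3 (mod 11). Hence c = [0, 10, 3, 7, 9].
  Check: interpolating c through the α_i gives m(x) = 6 + 8·x (degree < 2) with m(α_i) = c_i for every i, so c is indeed a codeword.


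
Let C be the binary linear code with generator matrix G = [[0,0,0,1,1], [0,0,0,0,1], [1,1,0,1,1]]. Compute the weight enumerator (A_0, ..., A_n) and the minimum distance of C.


Weight distribution: A_0 = 1, A_1 = 2, A_2 = 2, A_3 = 2, A_4 = 1. Minimum distance d = 1.

Enumerate all 2^3 = 8 messages m ∈ F_2^3.
For each, compute codeword c = mG in F_2^5, then tally its weight.
  m = 000 → c = 00000, weight = 0.
  m = 100 → c = 00011, weight = 2.
  m = 010 → c = 00001, weight = 1.
  m = 110 → c = 00010, weight = 1.
  m = 001 → c = 11011, weight = 4.
  m = 101 → c = 11000, weight = 2.
  m = 011 → c = 11010, weight = 3.
  m = 111 → c = 11001, weight = 3.
Tally weights:
  weight 0: 1 codewords.
  weight 1: 2 codewords.
  weight 2: 2 codewords.
  weight 3: 2 codewords.
  weight 4: 1 codewords.
Minimum distance d = smallest w > 0 with A_w > 0 = 1.
Sanity: Σ A_w = 8 = 2^3 = 8 ✓.


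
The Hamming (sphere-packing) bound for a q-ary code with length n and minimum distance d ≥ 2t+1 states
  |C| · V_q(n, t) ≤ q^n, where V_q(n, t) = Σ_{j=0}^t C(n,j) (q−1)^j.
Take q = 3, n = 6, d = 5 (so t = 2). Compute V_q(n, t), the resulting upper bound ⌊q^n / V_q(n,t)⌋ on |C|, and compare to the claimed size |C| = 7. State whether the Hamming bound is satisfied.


V_q(n, t) = 73, q^n = 729, Hamming bound = 9, |C| = 7 ≤ bound (satisfied).

Step 1: Compute V_q(n, t) = Σ_{j=0}^2 C(n, j) (q−1)^j.
  j = 0: C(6,0)·(2)^0 = 1·1 = 1.
  j = 1: C(6,1)·(2)^1 = 6·2 = 12.
  j = 2: C(6,2)·(2)^2 = 15·4 = 60.
  V_q(n, t) = 1 + 12 + 60 = 73.
Step 2: q^n = 3^6 = 729.
Step 3: Hamming bound ⌊q^n / V_q(n,t)⌋ = ⌊729/73⌋ = 9.
Step 4: Compare |C| = 7 to 9: satisfied.
The claimed |C| lies below the Hamming bound.


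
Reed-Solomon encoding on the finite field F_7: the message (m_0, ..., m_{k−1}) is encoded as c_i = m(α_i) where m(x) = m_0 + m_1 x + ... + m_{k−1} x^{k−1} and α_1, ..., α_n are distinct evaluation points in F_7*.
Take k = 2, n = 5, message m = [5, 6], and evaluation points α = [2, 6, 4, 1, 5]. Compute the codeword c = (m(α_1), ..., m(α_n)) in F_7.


c = [3, 6, 1, 4, 0]

Message polynomial: m(x) = 5 + 6·x (mod 7).
For each evaluation point α_i, compute m(α_i) mod 7:
  α_1 = 2: Horner steps 6 → 3, so m(2) = 3.
  α_2 = 6: Horner steps 6 → 6, so m(6) = 6.
  α_3 = 4: Horner steps 6 → 1, so m(4) = 1.
  α_4 = 1: Horner steps 6 → 4, so m(1) = 4.
  α_5 = 5: Horner steps 6 → 0, so m(5) = 0.
Codeword c = [3, 6, 1, 4, 0] ∈ F_7^5.


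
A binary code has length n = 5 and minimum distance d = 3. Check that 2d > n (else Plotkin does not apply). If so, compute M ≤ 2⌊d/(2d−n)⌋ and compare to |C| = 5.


Plotkin bound M ≤ 6; given |C| = 5 ≤ bound (satisfied).

Check applicability: 2d = 6, n = 5.
2d − n = 1 > 0, so Plotkin applies.
Compute d/(2d−n) = 3/1 ≈ 3.0000.
⌊d/(2d−n)⌋ = 3.
Plotkin bound: M ≤ 2·3 = 6.
Given |C| = 5, check: satisfied.
This |C| is below the Plotkin bound.


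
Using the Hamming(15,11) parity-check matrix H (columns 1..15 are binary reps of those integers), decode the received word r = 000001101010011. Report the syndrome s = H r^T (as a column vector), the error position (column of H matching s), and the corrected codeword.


s = (0, 0, 1, 0)^T, error position = 2, corrected codeword c = 010001101010011

Compute s = H r^T mod 2 one row at a time:
  s_1 = 0 + 1 + 0 + 1 + 0 + 0 + 1 + 1 = 4 ≡ 0 (mod 2).
  s_2 = 0 + 0 + 1 + 1 + 0 + 0 + 1 + 1 = 4 ≡ 0 (mod 2).
  s_3 = 0 + 0 + 1 + 1 + 0 + 1 + 1 + 1 = 5 ≡ 1 (mod 2).
  s_4 = 0 + 0 + 0 + 1 + 1 + 1 + 0 + 1 = 4 ≡ 0 (mod 2).
s = (0, 0, 1, 0)^T — this equals column 2 of H (binary 0010), so error is at position 2.
Correct: flip bit 2 of r = 000001101010011 to get c = 010001101010011.


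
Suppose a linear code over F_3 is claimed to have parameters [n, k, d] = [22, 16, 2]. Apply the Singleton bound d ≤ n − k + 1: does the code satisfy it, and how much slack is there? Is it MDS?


Singleton RHS = n − k + 1 = 7, slack = 5, bound satisfied, not MDS.

Singleton bound: d ≤ n − k + 1.
Here n = 22, k = 16, so n − k + 1 = 7.
Given d = 2, check d ≤ 7: YES.
Slack = (n − k + 1) − d = 5.
The code is NOT MDS (slack = 5 > 0).
Description: the claimed parameters are [22, 16, 2]_3; such a code would be non-MDS.


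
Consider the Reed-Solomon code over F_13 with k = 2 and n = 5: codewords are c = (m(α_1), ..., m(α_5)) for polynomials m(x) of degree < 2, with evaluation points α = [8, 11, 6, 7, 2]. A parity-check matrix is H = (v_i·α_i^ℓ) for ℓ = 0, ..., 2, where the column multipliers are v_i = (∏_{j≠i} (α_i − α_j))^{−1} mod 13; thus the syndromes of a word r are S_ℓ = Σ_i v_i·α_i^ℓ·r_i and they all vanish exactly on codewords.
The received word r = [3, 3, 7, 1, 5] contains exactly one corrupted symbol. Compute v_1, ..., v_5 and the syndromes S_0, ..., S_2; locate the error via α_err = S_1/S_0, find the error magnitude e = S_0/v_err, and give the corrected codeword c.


S = (7, 4, 6), error at position 1, error magnitude e = 8, c = [8, 3, 7, 1, 5].

Step 1: column multipliers v_i = (∏_{j≠i}(α_i − α_j))^{−1} mod 13.
  i = 1 (α = 8): (8−11)(8−6)(8−7)(8−2) = (−3)·2·1·6 = −36 ≡ 3, so v_1 = 3^{−1} = 9 (mod 13).
  i = 2 (α = 11): (11−8)(11−6)(11−7)(11−2) = 3·5·4·9 = 540 ≡ 7, so v_2 = 7^{−1} = 2 (mod 13).
  i = 3 (α = 6): (6−8)(6−11)(6−7)(6−2) = (−2)·(−5)·(−1)·4 = −40 ≡ 12, so v_3 = 12^{−1} = 12 (mod 13).
  i = 4 (α = 7): (7−8)(7−11)(7−6)(7−2) = (−1)·(−4)·1·5 = 20 ≡ 7, so v_4 = 7^{−1} = 2 (mod 13).
  i = 5 (α = 2): (2−8)(2−11)(2−6)(2−7) = (−6)·(−9)·(−4)·(−5) = 1080 ≡ 1, so v_5 = 1^{−1} = 1 (mod 13).
  v = [9, 2, 12, 2, 1].
Step 2: syndromes of r = [3, 3, 7, 1, 5] (all sums mod 13).
  S_0 = Σ v_i r_i = 9·3 + 2·3 + 12·7 + 2·1 + 1·5 = 124 ≡ 7.
  S_1 = Σ v_i α_i r_i = 9·8·3 + 2·11·3 + 12·6·7 + 2·7·1 + 1·2·5 = 810 ≡ 4.
  α_i^2 mod 13 = [12, 4, 10, 10, 4].
  S_2 = Σ v_i α_i^2 r_i = 9·12·3 + 2·4·3 + 12·10·7 + 2·10·1 + 1·4·5 = 1228 ≡ 6.
  S = (7, 4, 6) ≠ 0, so r is not a codeword (an error is present).
Step 3: locate the error. For a single error e at position i, S_ℓ = v_i·e·α_i^ℓ, so α_err = S_1/S_0.
  S_0^{−1} = 7^{−1} = 2 (mod 13), so α_err = 4·2 = 8 ≡ 8 = α_1. Error position i = 1.
  Consistency check: S_2/S_1 = 6·10 = 60 ≡ 8 = α_err ✓ (single-error assumption holds).
Step 4: error magnitude e = S_0/v_1 = S_0·∏_{j≠1}(α_1 − α_j) = 7·3 = 21 ≡ 8 (mod 13).
Step 5: correct position 1: c_1 = r_1 − e = 3 − 8 ≡ 8 (mod 13). Hence c = [8, 3, 7, 1, 5].
  Check: interpolating c through the α_i gives m(x) = 4 + 7·x (degree < 2) with m(α_i) = c_i for every i, so c is indeed a codeword.


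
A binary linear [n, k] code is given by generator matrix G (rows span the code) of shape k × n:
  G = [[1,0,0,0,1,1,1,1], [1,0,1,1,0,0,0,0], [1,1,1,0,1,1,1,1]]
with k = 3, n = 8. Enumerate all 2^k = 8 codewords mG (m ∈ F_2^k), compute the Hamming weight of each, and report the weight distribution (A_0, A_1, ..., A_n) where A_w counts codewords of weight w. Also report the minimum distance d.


Weight distribution: A_0 = 1, A_2 = 1, A_3 = 2, A_5 = 1, A_6 = 2, A_7 = 1. Minimum distance d = 2.

Enumerate all 2^3 = 8 messages m ∈ F_2^3.
For each, compute codeword c = mG in F_2^8, then tally its weight.
  m = 000 → c = 00000000, weight = 0.
  m = 100 → c = 10001111, weight = 5.
  m = 010 → c = 10110000, weight = 3.
  m = 110 → c = 00111111, weight = 6.
  m = 001 → c = 11101111, weight = 7.
  m = 101 → c = 01100000, weight = 2.
  m = 011 → c = 01011111, weight = 6.
  m = 111 → c = 11010000, weight = 3.
Tally weights:
  weight 0: 1 codewords.
  weight 2: 1 codewords.
  weight 3: 2 codewords.
  weight 5: 1 codewords.
  weight 6: 2 codewords.
  weight 7: 1 codewords.
Minimum distance d = smallest w > 0 with A_w > 0 = 2.
Sanity: Σ A_w = 8 = 2^3 = 8 ✓.


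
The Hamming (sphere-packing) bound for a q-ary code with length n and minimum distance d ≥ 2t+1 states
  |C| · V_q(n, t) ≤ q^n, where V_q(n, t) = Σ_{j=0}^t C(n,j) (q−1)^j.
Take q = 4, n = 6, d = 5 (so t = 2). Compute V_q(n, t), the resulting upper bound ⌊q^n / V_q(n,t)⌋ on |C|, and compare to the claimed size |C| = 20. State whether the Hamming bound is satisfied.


V_q(n, t) = 154, q^n = 4096, Hamming bound = 26, |C| = 20 ≤ bound (satisfied).

Step 1: Compute V_q(n, t) = Σ_{j=0}^2 C(n, j) (q−1)^j.
  j = 0: C(6,0)·(3)^0 = 1·1 = 1.
  j = 1: C(6,1)·(3)^1 = 6·3 = 18.
  j = 2: C(6,2)·(3)^2 = 15·9 = 135.
  V_q(n, t) = 1 + 18 + 135 = 154.
Step 2: q^n = 4^6 = 4096.
Step 3: Hamming bound ⌊q^n / V_q(n,t)⌋ = ⌊4096/154⌋ = 26.
Step 4: Compare |C| = 20 to 26: satisfied.
The claimed |C| lies below the Hamming bound.


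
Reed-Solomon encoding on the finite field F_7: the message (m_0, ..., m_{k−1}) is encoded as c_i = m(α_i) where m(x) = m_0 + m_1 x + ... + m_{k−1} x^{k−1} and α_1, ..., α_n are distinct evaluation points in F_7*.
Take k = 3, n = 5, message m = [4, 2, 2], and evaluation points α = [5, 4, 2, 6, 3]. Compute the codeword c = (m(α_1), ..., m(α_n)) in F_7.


c = [1, 2, 2, 4, 0]

Message polynomial: m(x) = 4 + 2·x + 2·x^2 (mod 7).
For each evaluation point α_i, compute m(α_i) mod 7:
  α_1 = 5: Horner steps 2 → 5 → 1, so m(5) = 1.
  α_2 = 4: Horner steps 2 → 3 → 2, so m(4) = 2.
  α_3 = 2: Horner steps 2 → 6 → 2, so m(2) = 2.
  α_4 = 6: Horner steps 2 → 0 → 4, so m(6) = 4.
  α_5 = 3: Horner steps 2 → 1 → 0, so m(3) = 0.
Codeword c = [1, 2, 2, 4, 0] ∈ F_7^5.


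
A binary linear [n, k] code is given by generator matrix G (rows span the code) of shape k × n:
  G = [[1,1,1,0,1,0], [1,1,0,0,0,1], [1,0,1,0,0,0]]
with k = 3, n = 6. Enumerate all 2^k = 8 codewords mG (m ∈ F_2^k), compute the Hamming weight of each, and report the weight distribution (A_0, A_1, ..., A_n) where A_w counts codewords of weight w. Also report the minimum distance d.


Weight distribution: A_0 = 1, A_2 = 2, A_3 = 4, A_4 = 1. Minimum distance d = 2.

Enumerate all 2^3 = 8 messages m ∈ F_2^3.
For each, compute codeword c = mG in F_2^6, then tally its weight.
  m = 000 → c = 000000, weight = 0.
  m = 100 → c = 111010, weight = 4.
  m = 010 → c = 110001, weight = 3.
  m = 110 → c = 001011, weight = 3.
  m = 001 → c = 101000, weight = 2.
  m = 101 → c = 010010, weight = 2.
  m = 011 → c = 011001, weight = 3.
  m = 111 → c = 100011, weight = 3.
Tally weights:
  weight 0: 1 codewords.
  weight 2: 2 codewords.
  weight 3: 4 codewords.
  weight 4: 1 codewords.
Minimum distance d = smallest w > 0 with A_w > 0 = 2.
Sanity: Σ A_w = 8 = 2^3 = 8 ✓.
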